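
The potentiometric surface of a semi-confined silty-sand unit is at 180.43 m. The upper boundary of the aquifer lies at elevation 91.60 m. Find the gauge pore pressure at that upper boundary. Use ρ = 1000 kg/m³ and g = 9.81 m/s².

P ≈ 871 kPa

Pressure head at the aquifer top: ψ = h − z = 180.43 − 91.60 = 88.83 m.
P = ρgψ = 1000 × 9.81 × 88.83 = 871422 Pa ≈ 871 kPa.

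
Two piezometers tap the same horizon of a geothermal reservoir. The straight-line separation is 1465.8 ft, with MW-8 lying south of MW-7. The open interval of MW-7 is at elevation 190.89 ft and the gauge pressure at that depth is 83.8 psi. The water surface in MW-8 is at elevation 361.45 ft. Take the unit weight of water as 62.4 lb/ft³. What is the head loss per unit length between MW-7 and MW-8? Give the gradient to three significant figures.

i ≈ 0.0156 ft/ft

Pressure head at MW-7: ψ = 144·P/γ = 144 × 83.8 / 62.4 = 193.38 ft.
Total head at MW-7: h = z + ψ = 190.89 + 193.38 = 384.27 ft.
Total head at MW-8: h = 361.45 ft (water level in the piezometer is the total head).
Head difference: h(MW-7) − h(MW-8) = 384.27 − 361.45 = 22.82 ft.
Hydraulic gradient: i = |Δh| / L = 22.82 / 1465.8 = 0.0156.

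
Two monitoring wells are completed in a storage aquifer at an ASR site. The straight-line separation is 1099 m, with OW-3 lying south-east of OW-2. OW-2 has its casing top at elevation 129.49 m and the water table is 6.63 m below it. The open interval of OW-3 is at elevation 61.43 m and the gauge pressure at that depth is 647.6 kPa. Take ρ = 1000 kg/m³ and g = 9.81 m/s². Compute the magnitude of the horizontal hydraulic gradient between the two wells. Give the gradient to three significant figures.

i ≈ 0.00417

Total head at OW-2: h = 129.49 − 6.63 = 122.86 m.
Pressure head at OW-3: ψ = P/(ρg) = 647.6×1000 / (1000 × 9.81) = 66.01 m.
Total head at OW-3: h = z + ψ = 61.43 + 66.01 = 127.44 m.
Head difference: h(OW-2) − h(OW-3) = 122.86 − 127.44 = -4.58 m.
Hydraulic gradient: i = |Δh| / L = 4.58 / 1099 = 0.00417.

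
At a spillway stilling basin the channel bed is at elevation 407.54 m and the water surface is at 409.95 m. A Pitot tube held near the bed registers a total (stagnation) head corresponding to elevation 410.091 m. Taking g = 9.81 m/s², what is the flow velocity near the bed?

v ≈ 1.66 m/s

Near the bed, under hydrostatic conditions, the piezometric head (z + ψ) equals the free-surface elevation, 409.95 m.
Velocity head = total − piezometric = 410.091 − 409.95 = 0.141 m.
v = √(2g·h_v) = √(2 × 9.81 × 0.141) = 1.66 m/s.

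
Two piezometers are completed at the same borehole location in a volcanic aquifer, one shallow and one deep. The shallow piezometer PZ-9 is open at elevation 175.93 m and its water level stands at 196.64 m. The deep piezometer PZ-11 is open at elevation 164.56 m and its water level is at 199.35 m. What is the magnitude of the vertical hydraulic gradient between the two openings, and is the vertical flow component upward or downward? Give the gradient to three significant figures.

|i_v| ≈ 0.238; vertical flow is upward

Total head at PZ-9: h = 196.64 m (water level in the standpipe).
Total head at PZ-11: h = 199.35 m.
Δh = h(PZ-9) − h(PZ-11) = 196.64 − 199.35 = -2.71 m.
Vertical separation Δz = 175.93 − 164.56 = 11.37 m.
|i_v| = |Δh| / Δz = 2.71 / 11.37 = 0.238.
Head is higher in the deep piezometer, so vertical flow is upward (discharge condition).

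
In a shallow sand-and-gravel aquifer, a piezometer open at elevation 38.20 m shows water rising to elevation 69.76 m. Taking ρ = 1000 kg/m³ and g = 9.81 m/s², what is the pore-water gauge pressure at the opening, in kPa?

Pressure head ψ = h − z = 69.76 − 38.20 = 31.56 m.
P = ρgψ = 1000 × 9.81 × 31.56 = 309604 Pa ≈ 310 kPa.

P ≈ 310 kPa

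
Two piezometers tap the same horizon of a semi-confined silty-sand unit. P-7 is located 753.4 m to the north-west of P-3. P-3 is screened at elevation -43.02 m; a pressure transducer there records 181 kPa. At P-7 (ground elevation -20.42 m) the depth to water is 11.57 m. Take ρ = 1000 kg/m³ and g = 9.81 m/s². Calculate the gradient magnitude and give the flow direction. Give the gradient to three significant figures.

i ≈ 0.00985; groundwater flows toward the north-west

Pressure head at P-3: ψ = P/(ρg) = 181×1000 / (1000 × 9.81) = 18.45 m.
Total head at P-3: h = z + ψ = -43.02 + 18.45 = -24.57 m.
Total head at P-7: h = -20.42 − 11.57 = -31.99 m.
Head difference: h(P-3) − h(P-7) = -24.57 − (-31.99) = 7.42 m.
Hydraulic gradient: i = |Δh| / L = 7.42 / 753.4 = 0.00985.
Flow is from higher to lower head: from P-3 toward P-7, i.e. toward the north-west.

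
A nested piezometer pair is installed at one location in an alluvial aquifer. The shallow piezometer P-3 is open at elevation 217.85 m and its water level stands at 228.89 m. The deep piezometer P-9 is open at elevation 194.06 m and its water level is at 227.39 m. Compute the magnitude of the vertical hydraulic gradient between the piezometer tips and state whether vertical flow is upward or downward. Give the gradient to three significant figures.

|i_v| ≈ 0.0631; vertical flow is downward

Total head at P-3: h = 228.89 m (water level in the standpipe).
Total head at P-9: h = 227.39 m.
Δh = h(P-3) − h(P-9) = 228.89 − 227.39 = 1.50 m.
Vertical separation Δz = 217.85 − 194.06 = 23.79 m.
|i_v| = |Δh| / Δz = 1.50 / 23.79 = 0.0631.
Head is higher in the shallow piezometer, so vertical flow is downward (recharge condition).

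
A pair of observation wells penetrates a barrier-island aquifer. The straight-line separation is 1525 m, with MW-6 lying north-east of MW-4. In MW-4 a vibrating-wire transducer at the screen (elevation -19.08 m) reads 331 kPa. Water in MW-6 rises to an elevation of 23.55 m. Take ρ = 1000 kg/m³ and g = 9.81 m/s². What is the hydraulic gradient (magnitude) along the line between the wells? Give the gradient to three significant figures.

Pressure head at MW-4: ψ = P/(ρg) = 331×1000 / (1000 × 9.81) = 33.74 m.
Total head at MW-4: h = z + ψ = -19.08 + 33.74 = 14.66 m.
Total head at MW-6: h = 23.55 m (water level in the piezometer is the total head).
Head difference: h(MW-4) − h(MW-6) = 14.66 − 23.55 = -8.89 m.
Hydraulic gradient: i = |Δh| / L = 8.89 / 1525 = 0.00583.

i ≈ 0.00583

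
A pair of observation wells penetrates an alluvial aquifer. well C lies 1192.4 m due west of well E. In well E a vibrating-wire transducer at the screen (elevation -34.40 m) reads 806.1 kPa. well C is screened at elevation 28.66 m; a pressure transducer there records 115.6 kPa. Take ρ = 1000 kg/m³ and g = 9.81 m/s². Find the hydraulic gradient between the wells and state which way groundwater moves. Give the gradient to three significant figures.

i ≈ 0.00615; groundwater flows toward the west

Pressure head at well E: ψ = P/(ρg) = 806.1×1000 / (1000 × 9.81) = 82.17 m.
Total head at well E: h = z + ψ = -34.40 + 82.17 = 47.77 m.
Pressure head at well C: ψ = P/(ρg) = 115.6×1000 / (1000 × 9.81) = 11.78 m.
Total head at well C: h = z + ψ = 28.66 + 11.78 = 40.44 m.
Head difference: h(well E) − h(well C) = 47.77 − 40.44 = 7.33 m.
Hydraulic gradient: i = |Δh| / L = 7.33 / 1192.4 = 0.00615.
Flow is from higher to lower head: from well E toward well C, i.e. toward the west.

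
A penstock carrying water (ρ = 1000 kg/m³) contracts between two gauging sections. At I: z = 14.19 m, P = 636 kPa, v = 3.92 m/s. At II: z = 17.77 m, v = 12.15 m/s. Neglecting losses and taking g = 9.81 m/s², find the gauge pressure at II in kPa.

P₂ ≈ 535 kPa

Pressure head at I: ψ₁ = P₁/(ρg) = 636×1000 / (1000 × 9.81) = 64.83 m.
Velocity heads: v₁²/2g = 3.92²/19.62 = 0.783 m; v₂²/2g = 12.15²/19.62 = 7.524 m.
Total head H = z₁ + ψ₁ + v₁²/2g = 14.19 + 64.83 + 0.783 = 79.80 m.
ψ₂ = H − z₂ − v₂²/2g = 79.80 − 17.77 − 7.524 = 54.51 m.
P₂ = ρgψ₂ = 1000 × 9.81 × 54.51 ≈ 535 kPa.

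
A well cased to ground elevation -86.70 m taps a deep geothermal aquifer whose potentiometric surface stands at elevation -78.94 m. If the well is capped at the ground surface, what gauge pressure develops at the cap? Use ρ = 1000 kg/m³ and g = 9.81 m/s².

Head above the cap: Δh = -78.94 − (-86.70) = 7.76 m.
P = ρgΔh = 1000 × 9.81 × 7.76 = 76126 Pa ≈ 76.1 kPa.

P ≈ 76.1 kPa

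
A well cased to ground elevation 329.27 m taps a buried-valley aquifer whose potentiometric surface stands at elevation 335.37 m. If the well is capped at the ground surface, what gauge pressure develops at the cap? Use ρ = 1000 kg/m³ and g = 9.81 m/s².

Head above the cap: Δh = 335.37 − 329.27 = 6.10 m.
P = ρgΔh = 1000 × 9.81 × 6.10 = 59841 Pa ≈ 59.8 kPa.

P ≈ 59.8 kPa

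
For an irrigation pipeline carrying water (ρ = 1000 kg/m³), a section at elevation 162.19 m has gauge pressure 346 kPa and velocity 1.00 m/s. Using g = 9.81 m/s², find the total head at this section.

Pressure head ψ = P/(ρg) = 346×1000 / (1000 × 9.81) = 35.27 m.
Velocity head = v²/(2g) = 1.00² / (2 × 9.81) = 0.051 m.
h = z + ψ + v²/(2g) = 162.19 + 35.27 + 0.051 = 197.51 m.

h ≈ 197.51 m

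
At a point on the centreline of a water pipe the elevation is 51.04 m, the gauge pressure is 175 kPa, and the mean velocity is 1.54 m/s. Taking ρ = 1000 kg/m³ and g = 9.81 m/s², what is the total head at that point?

Pressure head ψ = P/(ρg) = 175×1000 / (1000 × 9.81) = 17.84 m.
Velocity head = v²/(2g) = 1.54² / (2 × 9.81) = 0.121 m.
h = z + ψ + v²/(2g) = 51.04 + 17.84 + 0.121 = 69.00 m.

h ≈ 69.00 m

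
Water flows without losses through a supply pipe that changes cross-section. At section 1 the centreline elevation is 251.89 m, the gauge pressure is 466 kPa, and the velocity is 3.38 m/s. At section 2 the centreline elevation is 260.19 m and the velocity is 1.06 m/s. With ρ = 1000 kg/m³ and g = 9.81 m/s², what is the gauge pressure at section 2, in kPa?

Pressure head at 1: ψ₁ = P₁/(ρg) = 466×1000 / (1000 × 9.81) = 47.50 m.
Velocity heads: v₁²/2g = 3.38²/19.62 = 0.582 m; v₂²/2g = 1.06²/19.62 = 0.057 m.
Total head H = z₁ + ψ₁ + v₁²/2g = 251.89 + 47.50 + 0.582 = 299.97 m.
ψ₂ = H − z₂ − v₂²/2g = 299.97 − 260.19 − 0.057 = 39.72 m.
P₂ = ρgψ₂ = 1000 × 9.81 × 39.72 ≈ 390 kPa.

P₂ ≈ 390 kPa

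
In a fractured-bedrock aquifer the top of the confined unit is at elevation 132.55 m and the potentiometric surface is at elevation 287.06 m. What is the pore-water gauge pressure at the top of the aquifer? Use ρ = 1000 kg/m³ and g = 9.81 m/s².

P ≈ 1520 kPa

Pressure head at the aquifer top: ψ = h − z = 287.06 − 132.55 = 154.51 m.
P = ρgψ = 1000 × 9.81 × 154.51 = 1515743 Pa ≈ 1520 kPa.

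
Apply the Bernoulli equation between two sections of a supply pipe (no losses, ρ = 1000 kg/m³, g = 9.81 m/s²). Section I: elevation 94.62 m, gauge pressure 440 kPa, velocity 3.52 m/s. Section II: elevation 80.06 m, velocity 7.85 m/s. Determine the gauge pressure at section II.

Pressure head at I: ψ₁ = P₁/(ρg) = 440×1000 / (1000 × 9.81) = 44.85 m.
Velocity heads: v₁²/2g = 3.52²/19.62 = 0.632 m; v₂²/2g = 7.85²/19.62 = 3.141 m.
Total head H = z₁ + ψ₁ + v₁²/2g = 94.62 + 44.85 + 0.632 = 140.10 m.
ψ₂ = H − z₂ − v₂²/2g = 140.10 − 80.06 − 3.141 = 56.90 m.
P₂ = ρgψ₂ = 1000 × 9.81 × 56.90 ≈ 558 kPa.

P₂ ≈ 558 kPa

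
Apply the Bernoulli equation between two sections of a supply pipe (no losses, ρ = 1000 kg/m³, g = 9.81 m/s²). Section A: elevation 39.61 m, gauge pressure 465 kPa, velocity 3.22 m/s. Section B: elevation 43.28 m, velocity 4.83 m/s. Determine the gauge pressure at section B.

P₂ ≈ 423 kPa

Pressure head at A: ψ₁ = P₁/(ρg) = 465×1000 / (1000 × 9.81) = 47.40 m.
Velocity heads: v₁²/2g = 3.22²/19.62 = 0.528 m; v₂²/2g = 4.83²/19.62 = 1.189 m.
Total head H = z₁ + ψ₁ + v₁²/2g = 39.61 + 47.40 + 0.528 = 87.54 m.
ψ₂ = H − z₂ − v₂²/2g = 87.54 − 43.28 − 1.189 = 43.07 m.
P₂ = ρgψ₂ = 1000 × 9.81 × 43.07 ≈ 423 kPa.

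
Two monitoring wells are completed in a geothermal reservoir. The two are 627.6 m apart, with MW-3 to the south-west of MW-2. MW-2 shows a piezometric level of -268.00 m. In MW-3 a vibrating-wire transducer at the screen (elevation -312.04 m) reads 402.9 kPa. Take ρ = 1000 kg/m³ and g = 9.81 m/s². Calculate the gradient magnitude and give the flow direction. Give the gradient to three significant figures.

Total head at MW-2: h = -268.00 m (water level in the piezometer is the total head).
Pressure head at MW-3: ψ = P/(ρg) = 402.9×1000 / (1000 × 9.81) = 41.07 m.
Total head at MW-3: h = z + ψ = -312.04 + 41.07 = -270.97 m.
Head difference: h(MW-2) − h(MW-3) = -268.00 − (-270.97) = 2.97 m.
Hydraulic gradient: i = |Δh| / L = 2.97 / 627.6 = 0.00473.
Flow is from higher to lower head: from MW-2 toward MW-3, i.e. toward the south-west.

i ≈ 0.00473; groundwater flows toward the south-west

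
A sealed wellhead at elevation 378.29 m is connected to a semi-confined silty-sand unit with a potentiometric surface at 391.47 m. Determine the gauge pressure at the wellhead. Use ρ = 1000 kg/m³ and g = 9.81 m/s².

P ≈ 129 kPa

Head above the cap: Δh = 391.47 − 378.29 = 13.18 m.
P = ρgΔh = 1000 × 9.81 × 13.18 = 129296 Pa ≈ 129 kPa.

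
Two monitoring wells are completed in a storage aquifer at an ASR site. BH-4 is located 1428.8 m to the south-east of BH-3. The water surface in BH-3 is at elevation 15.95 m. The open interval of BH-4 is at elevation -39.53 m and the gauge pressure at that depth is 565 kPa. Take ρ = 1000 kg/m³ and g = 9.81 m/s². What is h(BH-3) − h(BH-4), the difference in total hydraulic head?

Δh ≈ -2.11 m

Total head at BH-3: h = 15.95 m (water level in the piezometer is the total head).
Pressure head at BH-4: ψ = P/(ρg) = 565×1000 / (1000 × 9.81) = 57.59 m.
Total head at BH-4: h = z + ψ = -39.53 + 57.59 = 18.06 m.
Head difference: h(BH-3) − h(BH-4) = 15.95 − 18.06 = -2.11 m.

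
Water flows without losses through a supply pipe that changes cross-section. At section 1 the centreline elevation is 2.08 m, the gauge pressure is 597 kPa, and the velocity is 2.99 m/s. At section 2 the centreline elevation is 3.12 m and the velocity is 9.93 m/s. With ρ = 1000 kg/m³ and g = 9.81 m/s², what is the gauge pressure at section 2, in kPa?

P₂ ≈ 542 kPa

Pressure head at 1: ψ₁ = P₁/(ρg) = 597×1000 / (1000 × 9.81) = 60.86 m.
Velocity heads: v₁²/2g = 2.99²/19.62 = 0.456 m; v₂²/2g = 9.93²/19.62 = 5.026 m.
Total head H = z₁ + ψ₁ + v₁²/2g = 2.08 + 60.86 + 0.456 = 63.40 m.
ψ₂ = H − z₂ − v₂²/2g = 63.40 − 3.12 − 5.026 = 55.25 m.
P₂ = ρgψ₂ = 1000 × 9.81 × 55.25 ≈ 542 kPa.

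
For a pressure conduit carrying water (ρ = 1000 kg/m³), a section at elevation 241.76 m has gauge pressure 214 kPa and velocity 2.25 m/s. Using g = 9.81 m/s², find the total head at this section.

h ≈ 263.83 m

Pressure head ψ = P/(ρg) = 214×1000 / (1000 × 9.81) = 21.81 m.
Velocity head = v²/(2g) = 2.25² / (2 × 9.81) = 0.258 m.
h = z + ψ + v²/(2g) = 241.76 + 21.81 + 0.258 = 263.83 m.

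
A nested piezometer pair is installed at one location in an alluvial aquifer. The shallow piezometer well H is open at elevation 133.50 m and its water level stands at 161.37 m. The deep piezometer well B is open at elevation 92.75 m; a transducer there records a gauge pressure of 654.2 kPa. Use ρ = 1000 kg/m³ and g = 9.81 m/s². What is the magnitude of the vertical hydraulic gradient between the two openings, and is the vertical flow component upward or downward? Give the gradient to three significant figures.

Total head at well H: h = 161.37 m (water level in the standpipe).
Pressure head at well B: ψ = P/(ρg) = 654.2×1000 / (1000 × 9.81) = 66.69 m.
Total head at well B: h = z + ψ = 92.75 + 66.69 = 159.44 m.
Δh = h(well H) − h(well B) = 161.37 − 159.44 = 1.93 m.
Vertical separation Δz = 133.50 − 92.75 = 40.75 m.
|i_v| = |Δh| / Δz = 1.93 / 40.75 = 0.0474.
Head is higher in the shallow piezometer, so vertical flow is downward (recharge condition).

|i_v| ≈ 0.0474; vertical flow is downward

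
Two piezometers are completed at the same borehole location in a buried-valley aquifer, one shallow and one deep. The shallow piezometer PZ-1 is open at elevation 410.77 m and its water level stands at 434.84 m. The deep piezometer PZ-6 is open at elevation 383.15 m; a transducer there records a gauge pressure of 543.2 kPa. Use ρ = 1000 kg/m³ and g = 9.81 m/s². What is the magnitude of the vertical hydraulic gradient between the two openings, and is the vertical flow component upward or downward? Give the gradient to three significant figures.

|i_v| ≈ 0.133; vertical flow is upward

Total head at PZ-1: h = 434.84 m (water level in the standpipe).
Pressure head at PZ-6: ψ = P/(ρg) = 543.2×1000 / (1000 × 9.81) = 55.37 m.
Total head at PZ-6: h = z + ψ = 383.15 + 55.37 = 438.52 m.
Δh = h(PZ-1) − h(PZ-6) = 434.84 − 438.52 = -3.68 m.
Vertical separation Δz = 410.77 − 383.15 = 27.62 m.
|i_v| = |Δh| / Δz = 3.68 / 27.62 = 0.133.
Head is higher in the deep piezometer, so vertical flow is upward (discharge condition).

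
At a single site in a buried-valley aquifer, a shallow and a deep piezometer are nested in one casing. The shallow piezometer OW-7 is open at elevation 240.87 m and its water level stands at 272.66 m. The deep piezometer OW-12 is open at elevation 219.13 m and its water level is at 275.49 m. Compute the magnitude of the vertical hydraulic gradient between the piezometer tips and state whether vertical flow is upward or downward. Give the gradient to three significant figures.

Total head at OW-7: h = 272.66 m (water level in the standpipe).
Total head at OW-12: h = 275.49 m.
Δh = h(OW-7) − h(OW-12) = 272.66 − 275.49 = -2.83 m.
Vertical separation Δz = 240.87 − 219.13 = 21.74 m.
|i_v| = |Δh| / Δz = 2.83 / 21.74 = 0.130.
Head is higher in the deep piezometer, so vertical flow is upward (discharge condition).

|i_v| ≈ 0.130; vertical flow is upward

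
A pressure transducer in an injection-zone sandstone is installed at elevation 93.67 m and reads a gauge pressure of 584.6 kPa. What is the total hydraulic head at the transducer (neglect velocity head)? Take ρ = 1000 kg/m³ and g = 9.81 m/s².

h ≈ 153.26 m

ψ = P/(ρg) = 584.6×1000 / (1000 × 9.81) = 59.59 m.
h = z + ψ = 93.67 + 59.59 = 153.26 m.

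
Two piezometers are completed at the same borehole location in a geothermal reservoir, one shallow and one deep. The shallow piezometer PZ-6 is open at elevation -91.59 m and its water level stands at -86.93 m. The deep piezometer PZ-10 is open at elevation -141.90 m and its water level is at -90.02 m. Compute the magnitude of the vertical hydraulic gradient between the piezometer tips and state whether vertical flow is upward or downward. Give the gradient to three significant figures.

Total head at PZ-6: h = -86.93 m (water level in the standpipe).
Total head at PZ-10: h = -90.02 m.
Δh = h(PZ-6) − h(PZ-10) = -86.93 − (-90.02) = 3.09 m.
Vertical separation Δz = -91.59 − (-141.90) = 50.31 m.
|i_v| = |Δh| / Δz = 3.09 / 50.31 = 0.0614.
Head is higher in the shallow piezometer, so vertical flow is downward (recharge condition).

|i_v| ≈ 0.0614; vertical flow is downward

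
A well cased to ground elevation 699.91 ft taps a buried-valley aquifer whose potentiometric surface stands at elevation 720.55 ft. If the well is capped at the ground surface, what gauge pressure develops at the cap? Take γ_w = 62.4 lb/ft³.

Head above the cap: Δh = 720.55 − 699.91 = 20.64 ft.
P = γΔh/144 = 62.4 × 20.64 / 144 = 8.94 psi.

P ≈ 8.94 psi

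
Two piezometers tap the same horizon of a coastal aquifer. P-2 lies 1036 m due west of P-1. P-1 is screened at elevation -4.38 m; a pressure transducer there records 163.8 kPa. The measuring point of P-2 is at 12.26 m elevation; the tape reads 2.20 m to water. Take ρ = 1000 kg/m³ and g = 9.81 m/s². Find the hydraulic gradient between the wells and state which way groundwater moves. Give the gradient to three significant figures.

Pressure head at P-1: ψ = P/(ρg) = 163.8×1000 / (1000 × 9.81) = 16.70 m.
Total head at P-1: h = z + ψ = -4.38 + 16.70 = 12.32 m.
Total head at P-2: h = 12.26 − 2.20 = 10.06 m.
Head difference: h(P-1) − h(P-2) = 12.32 − 10.06 = 2.26 m.
Hydraulic gradient: i = |Δh| / L = 2.26 / 1036 = 0.00218.
Flow is from higher to lower head: from P-1 toward P-2, i.e. toward the west.

i ≈ 0.00218; groundwater flows toward the west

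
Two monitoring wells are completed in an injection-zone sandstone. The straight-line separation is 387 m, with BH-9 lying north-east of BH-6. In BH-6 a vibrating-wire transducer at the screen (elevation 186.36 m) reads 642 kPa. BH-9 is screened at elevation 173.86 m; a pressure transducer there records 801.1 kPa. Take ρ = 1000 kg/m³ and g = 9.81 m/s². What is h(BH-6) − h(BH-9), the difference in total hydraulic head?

Pressure head at BH-6: ψ = P/(ρg) = 642×1000 / (1000 × 9.81) = 65.44 m.
Total head at BH-6: h = z + ψ = 186.36 + 65.44 = 251.80 m.
Pressure head at BH-9: ψ = P/(ρg) = 801.1×1000 / (1000 × 9.81) = 81.66 m.
Total head at BH-9: h = z + ψ = 173.86 + 81.66 = 255.52 m.
Head difference: h(BH-6) − h(BH-9) = 251.80 − 255.52 = -3.72 m.

Δh ≈ -3.72 m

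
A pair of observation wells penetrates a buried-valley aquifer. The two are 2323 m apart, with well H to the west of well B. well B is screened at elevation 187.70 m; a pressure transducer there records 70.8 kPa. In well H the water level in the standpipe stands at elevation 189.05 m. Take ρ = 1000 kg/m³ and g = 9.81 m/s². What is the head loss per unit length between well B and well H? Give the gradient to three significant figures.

i ≈ 0.00253 m/m

Pressure head at well B: ψ = P/(ρg) = 70.8×1000 / (1000 × 9.81) = 7.22 m.
Total head at well B: h = z + ψ = 187.70 + 7.22 = 194.92 m.
Total head at well H: h = 189.05 m (water level in the piezometer is the total head).
Head difference: h(well B) − h(well H) = 194.92 − 189.05 = 5.87 m.
Hydraulic gradient: i = |Δh| / L = 5.87 / 2323 = 0.00253.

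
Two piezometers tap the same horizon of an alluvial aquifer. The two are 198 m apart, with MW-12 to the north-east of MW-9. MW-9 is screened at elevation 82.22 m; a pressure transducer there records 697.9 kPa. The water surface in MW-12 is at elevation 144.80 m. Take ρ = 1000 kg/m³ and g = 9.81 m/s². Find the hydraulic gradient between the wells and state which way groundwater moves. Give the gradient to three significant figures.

i ≈ 0.0432; groundwater flows toward the north-east

Pressure head at MW-9: ψ = P/(ρg) = 697.9×1000 / (1000 × 9.81) = 71.14 m.
Total head at MW-9: h = z + ψ = 82.22 + 71.14 = 153.36 m.
Total head at MW-12: h = 144.80 m (water level in the piezometer is the total head).
Head difference: h(MW-9) − h(MW-12) = 153.36 − 144.80 = 8.56 m.
Hydraulic gradient: i = |Δh| / L = 8.56 / 198 = 0.0432.
Flow is from higher to lower head: from MW-9 toward MW-12, i.e. toward the north-east.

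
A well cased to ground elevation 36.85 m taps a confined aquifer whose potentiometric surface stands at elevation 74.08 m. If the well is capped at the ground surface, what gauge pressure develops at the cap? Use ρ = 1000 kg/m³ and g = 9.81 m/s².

Head above the cap: Δh = 74.08 − 36.85 = 37.23 m.
P = ρgΔh = 1000 × 9.81 × 37.23 = 365226 Pa ≈ 365 kPa.

P ≈ 365 kPa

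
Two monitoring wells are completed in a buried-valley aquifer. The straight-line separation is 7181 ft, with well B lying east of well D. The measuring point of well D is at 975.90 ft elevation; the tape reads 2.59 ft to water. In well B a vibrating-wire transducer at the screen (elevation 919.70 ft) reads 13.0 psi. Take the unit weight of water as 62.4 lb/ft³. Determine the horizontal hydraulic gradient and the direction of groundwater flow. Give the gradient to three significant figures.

i ≈ 0.00329; groundwater flows toward the east

Total head at well D: h = 975.90 − 2.59 = 973.31 ft.
Pressure head at well B: ψ = 144·P/γ = 144 × 13.0 / 62.4 = 30.00 ft.
Total head at well B: h = z + ψ = 919.70 + 30.00 = 949.70 ft.
Head difference: h(well D) − h(well B) = 973.31 − 949.70 = 23.61 ft.
Hydraulic gradient: i = |Δh| / L = 23.61 / 7181 = 0.00329.
Flow is from higher to lower head: from well D toward well B, i.e. toward the east.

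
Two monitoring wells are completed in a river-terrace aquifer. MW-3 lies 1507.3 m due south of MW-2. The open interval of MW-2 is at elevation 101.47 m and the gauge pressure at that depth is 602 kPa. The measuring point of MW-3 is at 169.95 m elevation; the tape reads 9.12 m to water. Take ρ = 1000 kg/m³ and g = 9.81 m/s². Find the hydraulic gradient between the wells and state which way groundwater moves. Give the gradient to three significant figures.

Pressure head at MW-2: ψ = P/(ρg) = 602×1000 / (1000 × 9.81) = 61.37 m.
Total head at MW-2: h = z + ψ = 101.47 + 61.37 = 162.84 m.
Total head at MW-3: h = 169.95 − 9.12 = 160.83 m.
Head difference: h(MW-2) − h(MW-3) = 162.84 − 160.83 = 2.01 m.
Hydraulic gradient: i = |Δh| / L = 2.01 / 1507.3 = 0.00133.
Flow is from higher to lower head: from MW-2 toward MW-3, i.e. toward the south.

i ≈ 0.00133; groundwater flows toward the south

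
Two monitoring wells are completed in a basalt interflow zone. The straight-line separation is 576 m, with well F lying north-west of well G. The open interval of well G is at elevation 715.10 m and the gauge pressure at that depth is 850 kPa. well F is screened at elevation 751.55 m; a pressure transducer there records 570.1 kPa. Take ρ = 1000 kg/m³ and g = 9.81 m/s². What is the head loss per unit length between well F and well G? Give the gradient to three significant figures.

Pressure head at well G: ψ = P/(ρg) = 850×1000 / (1000 × 9.81) = 86.65 m.
Total head at well G: h = z + ψ = 715.10 + 86.65 = 801.75 m.
Pressure head at well F: ψ = P/(ρg) = 570.1×1000 / (1000 × 9.81) = 58.11 m.
Total head at well F: h = z + ψ = 751.55 + 58.11 = 809.66 m.
Head difference: h(well G) − h(well F) = 801.75 − 809.66 = -7.91 m.
Hydraulic gradient: i = |Δh| / L = 7.91 / 576 = 0.0137.

i ≈ 0.0137 m/m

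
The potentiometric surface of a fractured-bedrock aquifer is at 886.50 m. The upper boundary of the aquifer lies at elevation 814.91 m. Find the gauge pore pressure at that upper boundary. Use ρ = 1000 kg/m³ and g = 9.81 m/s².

P ≈ 702 kPa

Pressure head at the aquifer top: ψ = h − z = 886.50 − 814.91 = 71.59 m.
P = ρgψ = 1000 × 9.81 × 71.59 = 702298 Pa ≈ 702 kPa.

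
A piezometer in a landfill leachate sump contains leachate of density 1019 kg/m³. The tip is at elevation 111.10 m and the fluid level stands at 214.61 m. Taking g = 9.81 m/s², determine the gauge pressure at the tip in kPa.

P ≈ 1030 kPa

Pressure head ψ = h − z = 214.61 − 111.10 = 103.51 m.
P = ρgψ = 1019 × 9.81 × 103.51 = 1034726 Pa ≈ 1030 kPa.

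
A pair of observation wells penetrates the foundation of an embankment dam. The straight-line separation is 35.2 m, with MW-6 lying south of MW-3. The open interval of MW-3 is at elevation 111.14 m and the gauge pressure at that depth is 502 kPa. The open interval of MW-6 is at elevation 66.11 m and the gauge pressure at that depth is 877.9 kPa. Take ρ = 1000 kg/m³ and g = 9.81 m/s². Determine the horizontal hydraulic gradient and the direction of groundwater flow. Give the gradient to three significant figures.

i ≈ 0.191; groundwater flows toward the south

Pressure head at MW-3: ψ = P/(ρg) = 502×1000 / (1000 × 9.81) = 51.17 m.
Total head at MW-3: h = z + ψ = 111.14 + 51.17 = 162.31 m.
Pressure head at MW-6: ψ = P/(ρg) = 877.9×1000 / (1000 × 9.81) = 89.49 m.
Total head at MW-6: h = z + ψ = 66.11 + 89.49 = 155.60 m.
Head difference: h(MW-3) − h(MW-6) = 162.31 − 155.60 = 6.71 m.
Hydraulic gradient: i = |Δh| / L = 6.71 / 35.2 = 0.191.
Flow is from higher to lower head: from MW-3 toward MW-6, i.e. toward the south.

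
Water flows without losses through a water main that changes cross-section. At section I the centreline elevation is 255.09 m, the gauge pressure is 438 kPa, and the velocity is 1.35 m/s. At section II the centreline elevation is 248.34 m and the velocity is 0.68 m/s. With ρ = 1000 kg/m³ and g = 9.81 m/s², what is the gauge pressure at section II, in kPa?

Pressure head at I: ψ₁ = P₁/(ρg) = 438×1000 / (1000 × 9.81) = 44.65 m.
Velocity heads: v₁²/2g = 1.35²/19.62 = 0.093 m; v₂²/2g = 0.68²/19.62 = 0.024 m.
Total head H = z₁ + ψ₁ + v₁²/2g = 255.09 + 44.65 + 0.093 = 299.83 m.
ψ₂ = H − z₂ − v₂²/2g = 299.83 − 248.34 − 0.024 = 51.47 m.
P₂ = ρgψ₂ = 1000 × 9.81 × 51.47 ≈ 505 kPa.

P₂ ≈ 505 kPa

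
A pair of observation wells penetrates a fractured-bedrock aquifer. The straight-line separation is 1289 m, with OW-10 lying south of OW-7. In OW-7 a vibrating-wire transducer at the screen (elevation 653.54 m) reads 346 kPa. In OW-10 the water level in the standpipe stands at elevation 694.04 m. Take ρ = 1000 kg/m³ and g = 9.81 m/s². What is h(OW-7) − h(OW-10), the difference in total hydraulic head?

Pressure head at OW-7: ψ = P/(ρg) = 346×1000 / (1000 × 9.81) = 35.27 m.
Total head at OW-7: h = z + ψ = 653.54 + 35.27 = 688.81 m.
Total head at OW-10: h = 694.04 m (water level in the piezometer is the total head).
Head difference: h(OW-7) − h(OW-10) = 688.81 − 694.04 = -5.23 m.

Δh ≈ -5.23 m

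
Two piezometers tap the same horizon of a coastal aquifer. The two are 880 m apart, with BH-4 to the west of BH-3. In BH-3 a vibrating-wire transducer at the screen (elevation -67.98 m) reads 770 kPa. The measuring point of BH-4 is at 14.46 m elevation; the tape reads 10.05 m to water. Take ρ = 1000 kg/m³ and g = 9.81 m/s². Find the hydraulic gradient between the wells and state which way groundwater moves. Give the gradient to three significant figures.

i ≈ 0.00693; groundwater flows toward the west

Pressure head at BH-3: ψ = P/(ρg) = 770×1000 / (1000 × 9.81) = 78.49 m.
Total head at BH-3: h = z + ψ = -67.98 + 78.49 = 10.51 m.
Total head at BH-4: h = 14.46 − 10.05 = 4.41 m.
Head difference: h(BH-3) − h(BH-4) = 10.51 − 4.41 = 6.10 m.
Hydraulic gradient: i = |Δh| / L = 6.10 / 880 = 0.00693.
Flow is from higher to lower head: from BH-3 toward BH-4, i.e. toward the west.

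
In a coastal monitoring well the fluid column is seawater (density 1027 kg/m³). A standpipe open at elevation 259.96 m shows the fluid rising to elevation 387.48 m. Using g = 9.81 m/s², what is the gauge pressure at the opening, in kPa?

P ≈ 1280 kPa

Pressure head ψ = h − z = 387.48 − 259.96 = 127.52 m.
P = ρgψ = 1027 × 9.81 × 127.52 = 1284747 Pa ≈ 1280 kPa.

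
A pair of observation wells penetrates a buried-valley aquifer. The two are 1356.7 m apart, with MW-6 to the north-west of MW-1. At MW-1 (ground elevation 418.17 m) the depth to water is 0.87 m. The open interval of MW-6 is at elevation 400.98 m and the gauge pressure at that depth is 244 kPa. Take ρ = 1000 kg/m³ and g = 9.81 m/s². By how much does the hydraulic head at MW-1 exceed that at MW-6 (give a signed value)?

Total head at MW-1: h = 418.17 − 0.87 = 417.30 m.
Pressure head at MW-6: ψ = P/(ρg) = 244×1000 / (1000 × 9.81) = 24.87 m.
Total head at MW-6: h = z + ψ = 400.98 + 24.87 = 425.85 m.
Head difference: h(MW-1) − h(MW-6) = 417.30 − 425.85 = -8.55 m.

Δh ≈ -8.55 m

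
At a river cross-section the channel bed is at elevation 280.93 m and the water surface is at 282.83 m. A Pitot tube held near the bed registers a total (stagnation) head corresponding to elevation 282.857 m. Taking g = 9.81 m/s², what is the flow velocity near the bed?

v ≈ 0.728 m/s

Near the bed, under hydrostatic conditions, the piezometric head (z + ψ) equals the free-surface elevation, 282.83 m.
Velocity head = total − piezometric = 282.857 − 282.83 = 0.027 m.
v = √(2g·h_v) = √(2 × 9.81 × 0.027) = 0.728 m/s.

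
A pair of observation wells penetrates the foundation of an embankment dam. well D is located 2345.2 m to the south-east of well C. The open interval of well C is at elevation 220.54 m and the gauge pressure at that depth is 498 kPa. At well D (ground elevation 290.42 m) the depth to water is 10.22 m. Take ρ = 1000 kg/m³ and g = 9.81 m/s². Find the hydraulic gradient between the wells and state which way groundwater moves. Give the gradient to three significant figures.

Pressure head at well C: ψ = P/(ρg) = 498×1000 / (1000 × 9.81) = 50.76 m.
Total head at well C: h = z + ψ = 220.54 + 50.76 = 271.30 m.
Total head at well D: h = 290.42 − 10.22 = 280.20 m.
Head difference: h(well C) − h(well D) = 271.30 − 280.20 = -8.90 m.
Hydraulic gradient: i = |Δh| / L = 8.90 / 2345.2 = 0.00379.
Flow is from higher to lower head: from well D toward well C, i.e. toward the north-west.

i ≈ 0.00379; groundwater flows toward the north-west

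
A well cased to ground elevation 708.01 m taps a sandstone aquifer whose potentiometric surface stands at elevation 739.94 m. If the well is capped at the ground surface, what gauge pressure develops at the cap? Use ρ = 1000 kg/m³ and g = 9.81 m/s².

Head above the cap: Δh = 739.94 − 708.01 = 31.93 m.
P = ρgΔh = 1000 × 9.81 × 31.93 = 313233 Pa ≈ 313 kPa.

P ≈ 313 kPa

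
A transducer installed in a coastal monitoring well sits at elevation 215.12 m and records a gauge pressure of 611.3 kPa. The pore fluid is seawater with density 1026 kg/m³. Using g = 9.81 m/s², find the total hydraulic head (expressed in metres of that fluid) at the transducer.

h ≈ 275.85 m

ψ = P/(ρg) = 611.3×1000 / (1026 × 9.81) = 60.73 m.
h = z + ψ = 215.12 + 60.73 = 275.85 m.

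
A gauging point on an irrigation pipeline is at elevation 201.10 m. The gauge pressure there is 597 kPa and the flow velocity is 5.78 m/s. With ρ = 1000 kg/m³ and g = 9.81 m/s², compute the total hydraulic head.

h ≈ 263.66 m

Pressure head ψ = P/(ρg) = 597×1000 / (1000 × 9.81) = 60.86 m.
Velocity head = v²/(2g) = 5.78² / (2 × 9.81) = 1.703 m.
h = z + ψ + v²/(2g) = 201.10 + 60.86 + 1.703 = 263.66 m.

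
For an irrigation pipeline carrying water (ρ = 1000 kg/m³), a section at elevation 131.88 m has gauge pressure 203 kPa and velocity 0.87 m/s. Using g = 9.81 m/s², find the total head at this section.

h ≈ 152.61 m

Pressure head ψ = P/(ρg) = 203×1000 / (1000 × 9.81) = 20.69 m.
Velocity head = v²/(2g) = 0.87² / (2 × 9.81) = 0.039 m.
h = z + ψ + v²/(2g) = 131.88 + 20.69 + 0.039 = 152.61 m.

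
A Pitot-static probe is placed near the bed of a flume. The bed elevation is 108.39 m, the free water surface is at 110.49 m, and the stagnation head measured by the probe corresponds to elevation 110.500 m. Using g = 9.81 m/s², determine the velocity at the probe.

Near the bed, under hydrostatic conditions, the piezometric head (z + ψ) equals the free-surface elevation, 110.49 m.
Velocity head = total − piezometric = 110.500 − 110.49 = 0.010 m.
v = √(2g·h_v) = √(2 × 9.81 × 0.010) = 0.443 m/s.

v ≈ 0.443 m/s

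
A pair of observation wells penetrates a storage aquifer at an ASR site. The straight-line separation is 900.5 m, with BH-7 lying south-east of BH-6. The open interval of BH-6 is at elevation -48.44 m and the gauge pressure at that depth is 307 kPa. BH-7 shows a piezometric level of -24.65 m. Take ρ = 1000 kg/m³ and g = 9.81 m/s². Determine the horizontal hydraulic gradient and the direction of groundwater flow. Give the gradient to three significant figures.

Pressure head at BH-6: ψ = P/(ρg) = 307×1000 / (1000 × 9.81) = 31.29 m.
Total head at BH-6: h = z + ψ = -48.44 + 31.29 = -17.15 m.
Total head at BH-7: h = -24.65 m (water level in the piezometer is the total head).
Head difference: h(BH-6) − h(BH-7) = -17.15 − (-24.65) = 7.50 m.
Hydraulic gradient: i = |Δh| / L = 7.50 / 900.5 = 0.00833.
Flow is from higher to lower head: from BH-6 toward BH-7, i.e. toward the south-east.

i ≈ 0.00833; groundwater flows toward the south-east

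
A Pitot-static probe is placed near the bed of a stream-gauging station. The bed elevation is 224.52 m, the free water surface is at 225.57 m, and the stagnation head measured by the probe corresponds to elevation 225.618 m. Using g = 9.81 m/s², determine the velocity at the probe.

Near the bed, under hydrostatic conditions, the piezometric head (z + ψ) equals the free-surface elevation, 225.57 m.
Velocity head = total − piezometric = 225.618 − 225.57 = 0.048 m.
v = √(2g·h_v) = √(2 × 9.81 × 0.048) = 0.970 m/s.

v ≈ 0.970 m/s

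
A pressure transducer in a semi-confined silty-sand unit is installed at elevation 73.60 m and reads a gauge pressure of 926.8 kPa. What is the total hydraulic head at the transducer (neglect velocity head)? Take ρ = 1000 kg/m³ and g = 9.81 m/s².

ψ = P/(ρg) = 926.8×1000 / (1000 × 9.81) = 94.48 m.
h = z + ψ = 73.60 + 94.48 = 168.08 m.

h ≈ 168.08 m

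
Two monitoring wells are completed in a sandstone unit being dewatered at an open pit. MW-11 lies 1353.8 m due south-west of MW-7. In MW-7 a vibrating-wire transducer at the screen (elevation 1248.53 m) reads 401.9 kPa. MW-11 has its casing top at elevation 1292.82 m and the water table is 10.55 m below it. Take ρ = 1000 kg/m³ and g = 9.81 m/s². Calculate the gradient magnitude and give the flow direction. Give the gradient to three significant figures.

Pressure head at MW-7: ψ = P/(ρg) = 401.9×1000 / (1000 × 9.81) = 40.97 m.
Total head at MW-7: h = z + ψ = 1248.53 + 40.97 = 1289.50 m.
Total head at MW-11: h = 1292.82 − 10.55 = 1282.27 m.
Head difference: h(MW-7) − h(MW-11) = 1289.50 − 1282.27 = 7.23 m.
Hydraulic gradient: i = |Δh| / L = 7.23 / 1353.8 = 0.00534.
Flow is from higher to lower head: from MW-7 toward MW-11, i.e. toward the south-west.

i ≈ 0.00534; groundwater flows toward the south-west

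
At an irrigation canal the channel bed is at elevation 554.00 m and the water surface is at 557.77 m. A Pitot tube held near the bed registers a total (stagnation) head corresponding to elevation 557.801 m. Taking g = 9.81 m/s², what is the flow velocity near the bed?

Near the bed, under hydrostatic conditions, the piezometric head (z + ψ) equals the free-surface elevation, 557.77 m.
Velocity head = total − piezometric = 557.801 − 557.77 = 0.031 m.
v = √(2g·h_v) = √(2 × 9.81 × 0.031) = 0.780 m/s.

v ≈ 0.780 m/s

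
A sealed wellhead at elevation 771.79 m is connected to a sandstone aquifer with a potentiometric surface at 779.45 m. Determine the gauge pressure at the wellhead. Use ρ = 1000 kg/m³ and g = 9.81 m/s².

Head above the cap: Δh = 779.45 − 771.79 = 7.66 m.
P = ρgΔh = 1000 × 9.81 × 7.66 = 75145 Pa ≈ 75.1 kPa.

P ≈ 75.1 kPa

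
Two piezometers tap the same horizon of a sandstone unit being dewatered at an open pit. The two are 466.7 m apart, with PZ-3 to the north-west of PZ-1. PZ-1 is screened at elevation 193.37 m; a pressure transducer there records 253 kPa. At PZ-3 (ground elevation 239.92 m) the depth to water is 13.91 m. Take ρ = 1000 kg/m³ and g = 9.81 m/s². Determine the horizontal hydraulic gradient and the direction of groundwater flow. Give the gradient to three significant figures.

Pressure head at PZ-1: ψ = P/(ρg) = 253×1000 / (1000 × 9.81) = 25.79 m.
Total head at PZ-1: h = z + ψ = 193.37 + 25.79 = 219.16 m.
Total head at PZ-3: h = 239.92 − 13.91 = 226.01 m.
Head difference: h(PZ-1) − h(PZ-3) = 219.16 − 226.01 = -6.85 m.
Hydraulic gradient: i = |Δh| / L = 6.85 / 466.7 = 0.0147.
Flow is from higher to lower head: from PZ-3 toward PZ-1, i.e. toward the south-east.

i ≈ 0.0147; groundwater flows toward the south-east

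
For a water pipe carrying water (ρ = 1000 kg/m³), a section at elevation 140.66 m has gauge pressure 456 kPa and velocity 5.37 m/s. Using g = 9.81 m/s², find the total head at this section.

Pressure head ψ = P/(ρg) = 456×1000 / (1000 × 9.81) = 46.48 m.
Velocity head = v²/(2g) = 5.37² / (2 × 9.81) = 1.470 m.
h = z + ψ + v²/(2g) = 140.66 + 46.48 + 1.470 = 188.61 m.

h ≈ 188.61 m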